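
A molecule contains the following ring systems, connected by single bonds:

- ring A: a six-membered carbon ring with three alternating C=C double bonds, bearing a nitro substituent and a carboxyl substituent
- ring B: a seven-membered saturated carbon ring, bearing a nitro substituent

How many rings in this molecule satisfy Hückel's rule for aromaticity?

Ring A is planar and fully conjugated; 3 ring double bonds give 6 π electrons. 6 = 4(1)+2, so ring A is aromatic (benzene).
Ring B has only sp³ atoms, so it is not fully conjugated — not aromatic (cycloheptane).
Aromatic: A. Total: 1.

1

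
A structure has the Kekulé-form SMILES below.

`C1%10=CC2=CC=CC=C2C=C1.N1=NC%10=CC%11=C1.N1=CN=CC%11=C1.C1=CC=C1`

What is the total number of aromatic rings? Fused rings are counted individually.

The SMILES encodes two fused six-membered carbon rings, each with three alternating C=C double bonds; a six-membered ring with two adjacent nitrogens and three alternating double bonds; a six-membered ring with nitrogens at positions 1 and 3 and three alternating double bonds; a four-membered carbon ring with two alternating C=C double bonds.
The fused 6/6-membered bicyclic is a single π system with 10 sp² atoms and 10 π electrons from ring double bonds. 10 = 4(2)+2, so the system is aromatic and both rings count as aromatic (naphthalene).
The 6-membered ring with two nitrogens (1,2) is planar and fully conjugated; 3 ring double bonds give 6 π electrons. That satisfies 4n+2 with n=1, so it is aromatic (pyridazine).
The 6-membered ring with two nitrogens (1,3) is planar and fully conjugated; 3 ring double bonds give 6 π electrons. That satisfies 4n+2 with n=1, so it is aromatic (pyrimidine).
The 4-membered ring has only sp² ring atoms; a planar conformation would have a fully conjugated π system of 4 electrons. But 4 = 4(1), which is 4n not 4n+2, so it is not aromatic (cyclobutadiene) — cyclobutadiene is antiaromatic and distorts to a rectangle.
4 of the 5 rings are aromatic. Total: 4.

4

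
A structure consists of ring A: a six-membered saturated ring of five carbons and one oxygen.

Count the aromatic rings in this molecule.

0

Ring A has only sp³ atoms, so it is not fully conjugated — not aromatic (tetrahydropyran).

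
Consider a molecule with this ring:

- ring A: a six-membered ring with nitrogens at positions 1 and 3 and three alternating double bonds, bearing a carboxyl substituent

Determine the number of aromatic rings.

1

Ring A has a continuous p-orbital overlap around the ring; 3 ring double bonds give 6 π electrons. That satisfies 4n+2 with n=1, so ring A is aromatic (pyrimidine).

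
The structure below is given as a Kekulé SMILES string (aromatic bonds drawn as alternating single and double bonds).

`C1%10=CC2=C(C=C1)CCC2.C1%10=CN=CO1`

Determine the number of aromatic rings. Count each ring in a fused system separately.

The SMILES encodes a six-membered carbon ring with three alternating C=C double bonds, fused to a saturated five-membered carbon ring; a five-membered ring with an oxygen at position 1 and a nitrogen at position 3 (in a C=N bond), with two double bonds.
The 6-membered ring is planar and fully conjugated; 3 ring double bonds give 6 π electrons. 6 = 4(1)+2, so it is aromatic (benzene ring).
The 5-membered ring has three sp³ carbons, so it is not fully conjugated — not aromatic (cyclopentane ring).
The 5-membered ring with one oxygen and one =N– is fully conjugated (every ring atom contributes a p orbital); 2 ring double bonds (4 π electrons) plus a heteroatom lone pair (2) give 6 π electrons. That satisfies 4n+2 with n=1, so it is aromatic (oxazole).
2 of the 3 rings are aromatic. Total: 2.

2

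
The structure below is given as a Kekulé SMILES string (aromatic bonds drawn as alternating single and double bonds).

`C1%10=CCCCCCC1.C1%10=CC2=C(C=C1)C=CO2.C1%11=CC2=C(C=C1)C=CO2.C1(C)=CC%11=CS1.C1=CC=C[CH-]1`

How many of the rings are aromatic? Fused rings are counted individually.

6

The SMILES encodes an eight-membered carbon ring with one C=C double bond; a six-membered carbon ring with three alternating C=C double bonds, fused to a five-membered ring containing one oxygen and two C=C double bonds; a six-membered carbon ring with three alternating C=C double bonds, fused to a five-membered ring containing one oxygen and two C=C double bonds; a five-membered ring of four carbons and one sulfur, with two C=C double bonds; a five-membered all-carbon ring bearing a negative charge on one carbon, with two C=C double bonds.
The 8-membered ring has six sp³ carbons, so it is not fully conjugated — not aromatic (cyclooctene).
The fused 6/5-membered bicyclic (with one oxygen) is a single π system with 9 sp² atoms and 10 π electrons from ring double bonds plus a heteroatom lone pair. 10 = 4(2)+2, so the system is aromatic and both rings count as aromatic (benzofuran).
The fused 6/5-membered bicyclic (with one oxygen) is a single π system with 9 sp² atoms and 10 π electrons from ring double bonds plus a heteroatom lone pair. 10 = 4(2)+2, so the system is aromatic and both rings count as aromatic (benzofuran).
The 5-membered ring with one sulfur is fully conjugated (every ring atom contributes a p orbital); 2 ring double bonds (4 π electrons) plus a heteroatom lone pair (2) give 6 π electrons. 6 = 4(1)+2, so it is aromatic (thiophene).
The 5-membered ring has a continuous p-orbital overlap around the ring; 2 ring double bonds (4 π electrons) plus the carbanion lone pair (2) give 6 π electrons. Since 6 = 4n+2 (n=1), it is aromatic (cyclopentadienyl anion).
6 of the 7 rings are aromatic. Total: 6.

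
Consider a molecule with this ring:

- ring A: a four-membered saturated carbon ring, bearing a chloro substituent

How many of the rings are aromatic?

0

Ring A has only sp³ atoms, so it is not fully conjugated — not aromatic (cyclobutane).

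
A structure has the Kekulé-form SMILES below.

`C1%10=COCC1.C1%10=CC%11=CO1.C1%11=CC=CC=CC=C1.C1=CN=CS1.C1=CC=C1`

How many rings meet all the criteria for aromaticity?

The SMILES encodes a five-membered ring of four carbons and one oxygen, with one C=C double bond and two sp³ carbons; a five-membered ring of four carbons and one oxygen, with two C=C double bonds; an eight-membered carbon ring with four alternating C=C double bonds; a five-membered ring with a sulfur at position 1 and a nitrogen at position 3 (in a C=N bond), with two double bonds; a four-membered carbon ring with two alternating C=C double bonds.
The 5-membered ring with one oxygen has two sp³ carbons, so it is not fully conjugated — not aromatic (2,3-dihydrofuran).
The second 5-membered ring with one oxygen has a continuous p-orbital overlap around the ring; 2 ring double bonds (4 π electrons) plus a heteroatom lone pair (2) give 6 π electrons. That satisfies 4n+2 with n=1, so it is aromatic (furan).
The 8-membered ring has only sp² ring atoms; a planar conformation would have a fully conjugated π system of 8 electrons. But 8 = 4(2), which is 4n not 4n+2, so it is not aromatic (cyclooctatetraene) — cyclooctatetraene distorts into a non-planar tub to avoid antiaromaticity.
The 5-membered ring with one sulfur and one =N– is planar and fully conjugated; 2 ring double bonds (4 π electrons) plus a heteroatom lone pair (2) give 6 π electrons. Since 6 = 4n+2 (n=1), it is aromatic (thiazole).
The 4-membered ring has only sp² ring atoms; a planar conformation would have a fully conjugated π system of 4 electrons. But 4 = 4(1), which is 4n not 4n+2, so it is not aromatic (cyclobutadiene) — cyclobutadiene is antiaromatic and distorts to a rectangle.
2 of the 5 rings are aromatic. Total: 2.

2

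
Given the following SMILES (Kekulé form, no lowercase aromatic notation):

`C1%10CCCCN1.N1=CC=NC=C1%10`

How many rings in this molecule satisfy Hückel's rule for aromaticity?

The SMILES encodes a six-membered saturated ring of five carbons and one N–H nitrogen; a six-membered ring with nitrogens at positions 1 and 4 and three alternating double bonds.
The 6-membered ring with one N–H has only sp³ atoms, so it is not fully conjugated — not aromatic (piperidine).
The 6-membered ring with two nitrogens (1,4) is planar and fully conjugated; 3 ring double bonds give 6 π electrons. 6 = 4(1)+2, so it is aromatic (pyrazine).
1 of the 2 rings is aromatic. Total: 1.

1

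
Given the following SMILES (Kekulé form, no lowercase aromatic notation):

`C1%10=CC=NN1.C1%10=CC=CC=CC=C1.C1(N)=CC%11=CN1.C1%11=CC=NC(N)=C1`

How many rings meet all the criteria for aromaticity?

3

The SMILES encodes a five-membered ring with two adjacent nitrogens (one bearing H, one in a double bond) and two double bonds; an eight-membered carbon ring with four alternating C=C double bonds; a five-membered ring of four carbons and one nitrogen bearing a hydrogen, with two C=C double bonds; a six-membered ring of five carbons and one nitrogen with three alternating double bonds.
The 5-membered ring with two adjacent nitrogens (one N–H, one =N–) is planar and fully conjugated; 2 ring double bonds (4 π electrons) plus a heteroatom lone pair (2) give 6 π electrons. Since 6 = 4n+2 (n=1), it is aromatic (pyrazole).
The 8-membered ring has only sp² ring atoms; a planar conformation would have a fully conjugated π system of 8 electrons. But 8 = 4(2), which is 4n not 4n+2, so it is not aromatic (cyclooctatetraene) — cyclooctatetraene distorts into a non-planar tub to avoid antiaromaticity.
The 5-membered ring with one N–H has a continuous p-orbital overlap around the ring; 2 ring double bonds (4 π electrons) plus a heteroatom lone pair (2) give 6 π electrons. That satisfies 4n+2 with n=1, so it is aromatic (pyrrole).
The 6-membered ring with one nitrogen has a continuous p-orbital overlap around the ring; 3 ring double bonds give 6 π electrons. Since 6 = 4n+2 (n=1), it is aromatic (pyridine).
3 of the 4 rings are aromatic. Total: 3.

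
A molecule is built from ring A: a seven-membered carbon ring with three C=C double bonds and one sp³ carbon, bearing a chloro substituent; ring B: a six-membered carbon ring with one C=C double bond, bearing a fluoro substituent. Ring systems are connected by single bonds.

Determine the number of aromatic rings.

Ring A has one sp³ carbon, so it is not fully conjugated — not aromatic (cycloheptatriene).
Ring B has four sp³ carbons, so it is not fully conjugated — not aromatic (cyclohexene).
No ring is aromatic. Total: 0.

0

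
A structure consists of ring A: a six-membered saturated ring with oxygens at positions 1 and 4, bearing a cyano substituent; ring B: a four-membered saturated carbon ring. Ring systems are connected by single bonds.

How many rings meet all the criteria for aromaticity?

0

Ring A has only sp³ atoms, so it is not fully conjugated — not aromatic (1,4-dioxane).
Ring B has only sp³ atoms, so it is not fully conjugated — not aromatic (cyclobutane).
No ring is aromatic. Total: 0.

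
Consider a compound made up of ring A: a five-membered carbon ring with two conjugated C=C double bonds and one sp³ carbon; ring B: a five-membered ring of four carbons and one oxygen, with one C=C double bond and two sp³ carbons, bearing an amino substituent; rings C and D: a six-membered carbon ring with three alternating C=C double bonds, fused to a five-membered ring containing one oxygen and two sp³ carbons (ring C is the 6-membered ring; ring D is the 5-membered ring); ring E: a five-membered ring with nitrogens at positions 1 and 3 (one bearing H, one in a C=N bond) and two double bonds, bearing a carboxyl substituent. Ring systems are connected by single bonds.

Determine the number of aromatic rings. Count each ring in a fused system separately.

Ring A has one sp³ carbon, so it is not fully conjugated — not aromatic (cyclopentadiene).
Ring B has two sp³ carbons, so it is not fully conjugated — not aromatic (2,3-dihydrofuran).
Ring C has a continuous p-orbital overlap around the ring; 3 ring double bonds give 6 π electrons. That satisfies 4n+2 with n=1, so ring C is aromatic (benzene ring).
Ring D has two sp³ carbons, so it is not fully conjugated — not aromatic (oxolane ring).
Ring E has a continuous p-orbital overlap around the ring; 2 ring double bonds (4 π electrons) plus a heteroatom lone pair (2) give 6 π electrons. Since 6 = 4n+2 (n=1), ring E is aromatic (imidazole).
Aromatic: C, E. Total: 2.

2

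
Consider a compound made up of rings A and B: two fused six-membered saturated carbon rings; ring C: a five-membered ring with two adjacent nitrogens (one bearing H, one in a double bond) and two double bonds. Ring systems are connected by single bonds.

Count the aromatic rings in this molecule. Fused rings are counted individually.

Ring A has only sp³ atoms, so it is not fully conjugated — not aromatic (cyclohexane ring).
Ring B has only sp³ atoms, so it is not fully conjugated — not aromatic (cyclohexane ring).
Ring C is planar and fully conjugated; 2 ring double bonds (4 π electrons) plus a heteroatom lone pair (2) give 6 π electrons. That satisfies 4n+2 with n=1, so ring C is aromatic (pyrazole).
Aromatic: C. Total: 1.

1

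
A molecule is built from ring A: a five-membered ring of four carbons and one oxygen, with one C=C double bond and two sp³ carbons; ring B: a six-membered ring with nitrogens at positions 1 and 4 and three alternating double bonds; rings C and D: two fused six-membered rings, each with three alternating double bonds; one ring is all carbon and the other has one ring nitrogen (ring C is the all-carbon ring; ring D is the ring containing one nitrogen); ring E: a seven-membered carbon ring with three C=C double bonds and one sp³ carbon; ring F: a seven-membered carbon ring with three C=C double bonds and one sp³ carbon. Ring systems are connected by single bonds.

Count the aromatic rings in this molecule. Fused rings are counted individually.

3

Ring A has two sp³ carbons, so it is not fully conjugated — not aromatic (2,3-dihydrofuran).
Ring B is fully conjugated (every ring atom contributes a p orbital); 3 ring double bonds give 6 π electrons. 6 = 4(1)+2, so ring B is aromatic (pyrazine).
Rings C and D form a fused bicyclic system (with one nitrogen) with 10 sp² atoms and 10 π electrons from ring double bonds. 10 = 4(2)+2, so the system is aromatic and both rings count as aromatic (quinoline).
Ring E has one sp³ carbon, so it is not fully conjugated — not aromatic (cycloheptatriene).
Ring F has one sp³ carbon, so it is not fully conjugated — not aromatic (cycloheptatriene).
Aromatic: B, C, D. Total: 3.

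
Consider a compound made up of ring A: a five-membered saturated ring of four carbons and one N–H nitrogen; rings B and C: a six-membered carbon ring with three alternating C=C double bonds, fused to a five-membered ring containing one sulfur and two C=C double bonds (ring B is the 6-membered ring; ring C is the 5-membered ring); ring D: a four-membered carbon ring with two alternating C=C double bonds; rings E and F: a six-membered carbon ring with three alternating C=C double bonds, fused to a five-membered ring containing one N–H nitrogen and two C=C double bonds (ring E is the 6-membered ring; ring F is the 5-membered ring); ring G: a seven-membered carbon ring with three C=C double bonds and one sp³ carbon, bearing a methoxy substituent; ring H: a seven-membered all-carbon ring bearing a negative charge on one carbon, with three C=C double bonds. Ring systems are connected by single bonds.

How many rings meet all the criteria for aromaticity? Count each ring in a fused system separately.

4

Ring A has only sp³ atoms, so it is not fully conjugated — not aromatic (pyrrolidine).
Rings B and C form a fused bicyclic system (with one sulfur) with 9 sp² atoms and 10 π electrons from ring double bonds plus a heteroatom lone pair. 10 = 4(2)+2, so the system is aromatic and both rings count as aromatic (benzothiophene).
Ring D has only sp² ring atoms; a planar conformation would have a fully conjugated π system of 4 electrons. But 4 = 4(1), which is 4n not 4n+2, so ring D is not aromatic (cyclobutadiene) — cyclobutadiene is antiaromatic and distorts to a rectangle.
Rings E and F form a fused bicyclic system (with one N–H) with 9 sp² atoms and 10 π electrons from ring double bonds plus a heteroatom lone pair. 10 = 4(2)+2, so the system is aromatic and both rings count as aromatic (indole).
Ring G has one sp³ carbon, so it is not fully conjugated — not aromatic (cycloheptatriene).
Ring H has only sp² ring atoms; a planar conformation would have a fully conjugated π system of 8 electrons. But 8 = 4(2), which is 4n not 4n+2, so ring H is not aromatic (cycloheptatrienyl anion).
Aromatic: B, C, E, F. Total: 4.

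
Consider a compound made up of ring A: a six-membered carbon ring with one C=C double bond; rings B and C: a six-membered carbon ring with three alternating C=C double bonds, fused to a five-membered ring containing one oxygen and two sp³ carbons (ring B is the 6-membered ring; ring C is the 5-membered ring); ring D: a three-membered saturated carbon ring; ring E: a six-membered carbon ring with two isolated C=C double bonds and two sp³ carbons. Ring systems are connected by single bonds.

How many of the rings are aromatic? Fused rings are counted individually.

Ring A has four sp³ carbons, so it is not fully conjugated — not aromatic (cyclohexene).
Ring B is planar and fully conjugated; 3 ring double bonds give 6 π electrons. 6 = 4(1)+2, so ring B is aromatic (benzene ring).
Ring C has two sp³ carbons, so it is not fully conjugated — not aromatic (oxolane ring).
Ring D has only sp³ atoms, so it is not fully conjugated — not aromatic (cyclopropane).
Ring E has two sp³ carbons, so it is not fully conjugated — not aromatic (1,4-cyclohexadiene).
Aromatic: B. Total: 1.

1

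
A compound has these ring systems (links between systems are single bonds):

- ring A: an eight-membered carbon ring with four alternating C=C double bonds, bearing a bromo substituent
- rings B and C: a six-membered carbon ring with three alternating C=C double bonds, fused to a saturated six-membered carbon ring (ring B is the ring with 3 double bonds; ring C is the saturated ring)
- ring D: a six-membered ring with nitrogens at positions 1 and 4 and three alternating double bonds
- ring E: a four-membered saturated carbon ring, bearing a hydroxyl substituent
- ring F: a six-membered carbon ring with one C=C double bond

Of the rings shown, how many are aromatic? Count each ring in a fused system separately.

Ring A has only sp² ring atoms; a planar conformation would have a fully conjugated π system of 8 electrons. But 8 = 4(2), which is 4n not 4n+2, so ring A is not aromatic (cyclooctatetraene) — cyclooctatetraene distorts into a non-planar tub to avoid antiaromaticity.
Ring B is fully conjugated (every ring atom contributes a p orbital); 3 ring double bonds give 6 π electrons. That satisfies 4n+2 with n=1, so ring B is aromatic (benzene ring).
Ring C has four sp³ carbons, so it is not fully conjugated — not aromatic (cyclohexane ring).
Ring D is fully conjugated (every ring atom contributes a p orbital); 3 ring double bonds give 6 π electrons. Since 6 = 4n+2 (n=1), ring D is aromatic (pyrazine).
Ring E has only sp³ atoms, so it is not fully conjugated — not aromatic (cyclobutane).
Ring F has four sp³ carbons, so it is not fully conjugated — not aromatic (cyclohexene).
Aromatic: B, D. Total: 2.

2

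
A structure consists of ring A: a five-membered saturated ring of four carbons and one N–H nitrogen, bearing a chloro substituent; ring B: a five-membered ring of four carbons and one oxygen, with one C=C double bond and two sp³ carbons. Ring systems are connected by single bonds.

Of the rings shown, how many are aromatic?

0

Ring A has only sp³ atoms, so it is not fully conjugated — not aromatic (pyrrolidine).
Ring B has two sp³ carbons, so it is not fully conjugated — not aromatic (2,3-dihydrofuran).
No ring is aromatic. Total: 0.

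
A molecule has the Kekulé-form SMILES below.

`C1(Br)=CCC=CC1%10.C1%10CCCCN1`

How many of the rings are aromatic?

The SMILES encodes a six-membered carbon ring with two isolated C=C double bonds and two sp³ carbons; a six-membered saturated ring of five carbons and one N–H nitrogen.
The 6-membered ring has two sp³ carbons, so it is not fully conjugated — not aromatic (1,4-cyclohexadiene).
The 6-membered ring with one N–H has only sp³ atoms, so it is not fully conjugated — not aromatic (piperidine).
None of the rings are aromatic. Total: 0.

0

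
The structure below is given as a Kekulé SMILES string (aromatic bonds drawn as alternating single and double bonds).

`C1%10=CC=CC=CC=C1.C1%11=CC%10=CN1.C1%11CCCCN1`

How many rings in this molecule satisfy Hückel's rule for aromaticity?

1

The SMILES encodes an eight-membered carbon ring with four alternating C=C double bonds; a five-membered ring of four carbons and one nitrogen bearing a hydrogen, with two C=C double bonds; a six-membered saturated ring of five carbons and one N–H nitrogen.
The 8-membered ring has only sp² ring atoms; a planar conformation would have a fully conjugated π system of 8 electrons. But 8 = 4(2), which is 4n not 4n+2, so it is not aromatic (cyclooctatetraene) — cyclooctatetraene distorts into a non-planar tub to avoid antiaromaticity.
The 5-membered ring with one N–H is planar and fully conjugated; 2 ring double bonds (4 π electrons) plus a heteroatom lone pair (2) give 6 π electrons. That satisfies 4n+2 with n=1, so it is aromatic (pyrrole).
The 6-membered ring with one N–H has only sp³ atoms, so it is not fully conjugated — not aromatic (piperidine).
1 of the 3 rings is aromatic. Total: 1.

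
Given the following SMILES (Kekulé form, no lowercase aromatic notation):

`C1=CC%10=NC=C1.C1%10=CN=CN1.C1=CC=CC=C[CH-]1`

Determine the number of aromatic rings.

The SMILES encodes a six-membered ring of five carbons and one nitrogen with three alternating double bonds; a five-membered ring with nitrogens at positions 1 and 3 (one bearing H, one in a C=N bond) and two double bonds; a seven-membered all-carbon ring bearing a negative charge on one carbon, with three C=C double bonds.
The 6-membered ring with one nitrogen has a continuous p-orbital overlap around the ring; 3 ring double bonds give 6 π electrons. Since 6 = 4n+2 (n=1), it is aromatic (pyridine).
The 5-membered ring with two nitrogens (one N–H, one =N–) has a continuous p-orbital overlap around the ring; 2 ring double bonds (4 π electrons) plus a heteroatom lone pair (2) give 6 π electrons. 6 = 4(1)+2, so it is aromatic (imidazole).
The 7-membered ring has only sp² ring atoms; a planar conformation would have a fully conjugated π system of 8 electrons. But 8 = 4(2), which is 4n not 4n+2, so it is not aromatic (cycloheptatrienyl anion).
2 of the 3 rings are aromatic. Total: 2.

2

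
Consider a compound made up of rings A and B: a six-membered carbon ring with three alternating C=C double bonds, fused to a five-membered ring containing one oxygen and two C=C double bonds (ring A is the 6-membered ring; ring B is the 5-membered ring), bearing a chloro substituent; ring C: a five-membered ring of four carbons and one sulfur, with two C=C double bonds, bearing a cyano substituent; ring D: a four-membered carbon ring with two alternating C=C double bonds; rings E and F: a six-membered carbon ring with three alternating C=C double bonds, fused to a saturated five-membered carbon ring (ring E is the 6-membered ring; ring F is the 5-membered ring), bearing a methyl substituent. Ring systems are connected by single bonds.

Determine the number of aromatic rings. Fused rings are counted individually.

Rings A and B form a fused bicyclic system (with one oxygen) with 9 sp² atoms and 10 π electrons from ring double bonds plus a heteroatom lone pair. 10 = 4(2)+2, so the system is aromatic and both rings count as aromatic (benzofuran).
Ring C has a continuous p-orbital overlap around the ring; 2 ring double bonds (4 π electrons) plus a heteroatom lone pair (2) give 6 π electrons. Since 6 = 4n+2 (n=1), ring C is aromatic (thiophene).
Ring D has only sp² ring atoms; a planar conformation would have a fully conjugated π system of 4 electrons. But 4 = 4(1), which is 4n not 4n+2, so ring D is not aromatic (cyclobutadiene) — cyclobutadiene is antiaromatic and distorts to a rectangle.
Ring E is planar and fully conjugated; 3 ring double bonds give 6 π electrons. That satisfies 4n+2 with n=1, so ring E is aromatic (benzene ring).
Ring F has three sp³ carbons, so it is not fully conjugated — not aromatic (cyclopentane ring).
Aromatic: A, B, C, E. Total: 4.

4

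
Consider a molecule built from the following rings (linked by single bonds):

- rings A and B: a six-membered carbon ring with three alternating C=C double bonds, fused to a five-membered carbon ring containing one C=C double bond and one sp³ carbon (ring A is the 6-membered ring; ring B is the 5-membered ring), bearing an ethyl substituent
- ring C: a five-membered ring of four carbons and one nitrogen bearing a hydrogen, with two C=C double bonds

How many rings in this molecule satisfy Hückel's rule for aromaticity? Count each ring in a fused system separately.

Ring A is planar and fully conjugated; 3 ring double bonds give 6 π electrons. Since 6 = 4n+2 (n=1), ring A is aromatic (benzene ring).
Ring B has one sp³ carbon, so it is not fully conjugated — not aromatic (cyclopentene ring).
Ring C is planar and fully conjugated; 2 ring double bonds (4 π electrons) plus a heteroatom lone pair (2) give 6 π electrons. That satisfies 4n+2 with n=1, so ring C is aromatic (pyrrole).
Aromatic: A, C. Total: 2.

2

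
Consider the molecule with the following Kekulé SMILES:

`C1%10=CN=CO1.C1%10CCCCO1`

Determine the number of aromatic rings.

1

The SMILES encodes a five-membered ring with an oxygen at position 1 and a nitrogen at position 3 (in a C=N bond), with two double bonds; a six-membered saturated ring of five carbons and one oxygen.
The 5-membered ring with one oxygen and one =N– is planar and fully conjugated; 2 ring double bonds (4 π electrons) plus a heteroatom lone pair (2) give 6 π electrons. Since 6 = 4n+2 (n=1), it is aromatic (oxazole).
The 6-membered ring with one oxygen has only sp³ atoms, so it is not fully conjugated — not aromatic (tetrahydropyran).
1 of the 2 rings is aromatic. Total: 1.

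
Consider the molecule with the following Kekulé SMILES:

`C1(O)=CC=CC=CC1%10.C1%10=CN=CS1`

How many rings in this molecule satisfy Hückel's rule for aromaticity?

The SMILES encodes a seven-membered carbon ring with three C=C double bonds and one sp³ carbon; a five-membered ring with a sulfur at position 1 and a nitrogen at position 3 (in a C=N bond), with two double bonds.
The 7-membered ring has one sp³ carbon, so it is not fully conjugated — not aromatic (cycloheptatriene).
The 5-membered ring with one sulfur and one =N– has a continuous p-orbital overlap around the ring; 2 ring double bonds (4 π electrons) plus a heteroatom lone pair (2) give 6 π electrons. That satisfies 4n+2 with n=1, so it is aromatic (thiazole).
1 of the 2 rings is aromatic. Total: 1.

1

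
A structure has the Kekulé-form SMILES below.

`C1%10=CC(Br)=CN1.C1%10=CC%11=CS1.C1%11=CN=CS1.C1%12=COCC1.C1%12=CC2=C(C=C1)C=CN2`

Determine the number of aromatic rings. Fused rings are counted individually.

The SMILES encodes a five-membered ring of four carbons and one nitrogen bearing a hydrogen, with two C=C double bonds; a five-membered ring of four carbons and one sulfur, with two C=C double bonds; a five-membered ring with a sulfur at position 1 and a nitrogen at position 3 (in a C=N bond), with two double bonds; a five-membered ring of four carbons and one oxygen, with one C=C double bond and two sp³ carbons; a six-membered carbon ring with three alternating C=C double bonds, fused to a five-membered ring containing one N–H nitrogen and two C=C double bonds.
The 5-membered ring with one N–H is fully conjugated (every ring atom contributes a p orbital); 2 ring double bonds (4 π electrons) plus a heteroatom lone pair (2) give 6 π electrons. That satisfies 4n+2 with n=1, so it is aromatic (pyrrole).
The 5-membered ring with one sulfur has a continuous p-orbital overlap around the ring; 2 ring double bonds (4 π electrons) plus a heteroatom lone pair (2) give 6 π electrons. Since 6 = 4n+2 (n=1), it is aromatic (thiophene).
The 5-membered ring with one sulfur and one =N– has a continuous p-orbital overlap around the ring; 2 ring double bonds (4 π electrons) plus a heteroatom lone pair (2) give 6 π electrons. Since 6 = 4n+2 (n=1), it is aromatic (thiazole).
The 5-membered ring with one oxygen has two sp³ carbons, so it is not fully conjugated — not aromatic (2,3-dihydrofuran).
The fused 6/5-membered bicyclic (with one N–H) is a single π system with 9 sp² atoms and 10 π electrons from ring double bonds plus a heteroatom lone pair. 10 = 4(2)+2, so the system is aromatic and both rings count as aromatic (indole).
5 of the 6 rings are aromatic. Total: 5.

5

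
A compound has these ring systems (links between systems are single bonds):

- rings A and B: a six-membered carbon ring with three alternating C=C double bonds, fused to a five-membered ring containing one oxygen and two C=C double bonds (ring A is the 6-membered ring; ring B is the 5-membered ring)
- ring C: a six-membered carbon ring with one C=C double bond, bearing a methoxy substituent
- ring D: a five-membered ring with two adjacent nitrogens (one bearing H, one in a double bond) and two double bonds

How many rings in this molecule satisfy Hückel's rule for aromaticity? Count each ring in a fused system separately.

Rings A and B form a fused bicyclic system (with one oxygen) with 9 sp² atoms and 10 π electrons from ring double bonds plus a heteroatom lone pair. 10 = 4(2)+2, so the system is aromatic and both rings count as aromatic (benzofuran).
Ring C has four sp³ carbons, so it is not fully conjugated — not aromatic (cyclohexene).
Ring D has a continuous p-orbital overlap around the ring; 2 ring double bonds (4 π electrons) plus a heteroatom lone pair (2) give 6 π electrons. That satisfies 4n+2 with n=1, so ring D is aromatic (pyrazole).
Aromatic: A, B, D. Total: 3.

3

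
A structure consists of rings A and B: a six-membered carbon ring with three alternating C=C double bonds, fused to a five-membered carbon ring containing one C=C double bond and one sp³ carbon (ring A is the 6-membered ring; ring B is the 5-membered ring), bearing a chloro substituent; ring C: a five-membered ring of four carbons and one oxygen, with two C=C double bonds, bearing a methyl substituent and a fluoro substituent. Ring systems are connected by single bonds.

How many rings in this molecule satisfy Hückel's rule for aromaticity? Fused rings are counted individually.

2

Ring A has a continuous p-orbital overlap around the ring; 3 ring double bonds give 6 π electrons. 6 = 4(1)+2, so ring A is aromatic (benzene ring).
Ring B has one sp³ carbon, so it is not fully conjugated — not aromatic (cyclopentene ring).
Ring C is planar and fully conjugated; 2 ring double bonds (4 π electrons) plus a heteroatom lone pair (2) give 6 π electrons. Since 6 = 4n+2 (n=1), ring C is aromatic (furan).
Aromatic: A, C. Total: 2.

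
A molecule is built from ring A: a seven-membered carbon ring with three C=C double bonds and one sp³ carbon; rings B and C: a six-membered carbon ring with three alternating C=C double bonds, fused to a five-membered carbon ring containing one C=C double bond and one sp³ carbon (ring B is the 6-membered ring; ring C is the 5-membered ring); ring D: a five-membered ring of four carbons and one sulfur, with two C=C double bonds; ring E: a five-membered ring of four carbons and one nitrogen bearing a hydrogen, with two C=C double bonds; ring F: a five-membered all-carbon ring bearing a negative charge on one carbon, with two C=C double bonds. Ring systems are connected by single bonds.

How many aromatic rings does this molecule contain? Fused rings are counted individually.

4

Ring A has one sp³ carbon, so it is not fully conjugated — not aromatic (cycloheptatriene).
Ring B has a continuous p-orbital overlap around the ring; 3 ring double bonds give 6 π electrons. That satisfies 4n+2 with n=1, so ring B is aromatic (benzene ring).
Ring C has one sp³ carbon, so it is not fully conjugated — not aromatic (cyclopentene ring).
Ring D is fully conjugated (every ring atom contributes a p orbital); 2 ring double bonds (4 π electrons) plus a heteroatom lone pair (2) give 6 π electrons. Since 6 = 4n+2 (n=1), ring D is aromatic (thiophene).
Ring E is fully conjugated (every ring atom contributes a p orbital); 2 ring double bonds (4 π electrons) plus a heteroatom lone pair (2) give 6 π electrons. 6 = 4(1)+2, so ring E is aromatic (pyrrole).
Ring F is planar and fully conjugated; 2 ring double bonds (4 π electrons) plus the carbanion lone pair (2) give 6 π electrons. Since 6 = 4n+2 (n=1), ring F is aromatic (cyclopentadienyl anion).
Aromatic: B, D, E, F. Total: 4.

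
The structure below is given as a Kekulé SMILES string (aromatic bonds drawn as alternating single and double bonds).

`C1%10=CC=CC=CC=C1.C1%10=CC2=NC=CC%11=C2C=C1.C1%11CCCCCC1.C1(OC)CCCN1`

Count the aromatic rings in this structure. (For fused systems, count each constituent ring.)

2

The SMILES encodes an eight-membered carbon ring with four alternating C=C double bonds; two fused six-membered rings, each with three alternating double bonds; one ring is all carbon and the other has one ring nitrogen; a seven-membered saturated carbon ring; a five-membered saturated ring of four carbons and one N–H nitrogen.
The 8-membered ring has only sp² ring atoms; a planar conformation would have a fully conjugated π system of 8 electrons. But 8 = 4(2), which is 4n not 4n+2, so it is not aromatic (cyclooctatetraene) — cyclooctatetraene distorts into a non-planar tub to avoid antiaromaticity.
The fused 6/6-membered bicyclic (with one nitrogen) is a single π system with 10 sp² atoms and 10 π electrons from ring double bonds. 10 = 4(2)+2, so the system is aromatic and both rings count as aromatic (quinoline).
The 7-membered ring has only sp³ atoms, so it is not fully conjugated — not aromatic (cycloheptane).
The 5-membered ring with one N–H has only sp³ atoms, so it is not fully conjugated — not aromatic (pyrrolidine).
2 of the 5 rings are aromatic. Total: 2.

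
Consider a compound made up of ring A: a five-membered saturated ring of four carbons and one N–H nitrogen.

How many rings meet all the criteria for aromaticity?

Ring A has only sp³ atoms, so it is not fully conjugated — not aromatic (pyrrolidine).

0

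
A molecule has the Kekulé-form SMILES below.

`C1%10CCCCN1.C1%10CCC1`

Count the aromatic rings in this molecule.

The SMILES encodes a six-membered saturated ring of five carbons and one N–H nitrogen; a four-membered saturated carbon ring.
The 6-membered ring with one N–H has only sp³ atoms, so it is not fully conjugated — not aromatic (piperidine).
The 4-membered ring has only sp³ atoms, so it is not fully conjugated — not aromatic (cyclobutane).
None of the rings are aromatic. Total: 0.

0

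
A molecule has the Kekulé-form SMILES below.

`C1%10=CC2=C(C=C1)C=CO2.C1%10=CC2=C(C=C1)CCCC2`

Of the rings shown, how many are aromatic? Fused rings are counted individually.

3

The SMILES encodes a six-membered carbon ring with three alternating C=C double bonds, fused to a five-membered ring containing one oxygen and two C=C double bonds; a six-membered carbon ring with three alternating C=C double bonds, fused to a saturated six-membered carbon ring.
The fused 6/5-membered bicyclic (with one oxygen) is a single π system with 9 sp² atoms and 10 π electrons from ring double bonds plus a heteroatom lone pair. 10 = 4(2)+2, so the system is aromatic and both rings count as aromatic (benzofuran).
The 6-membered ring is planar and fully conjugated; 3 ring double bonds give 6 π electrons. 6 = 4(1)+2, so it is aromatic (benzene ring).
The second 6-membered ring has four sp³ carbons, so it is not fully conjugated — not aromatic (cyclohexane ring).
3 of the 4 rings are aromatic. Total: 3.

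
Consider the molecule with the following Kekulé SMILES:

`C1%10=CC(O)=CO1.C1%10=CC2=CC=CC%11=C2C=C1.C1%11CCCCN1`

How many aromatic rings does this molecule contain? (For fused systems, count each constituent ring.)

3

The SMILES encodes a five-membered ring of four carbons and one oxygen, with two C=C double bonds; two fused six-membered carbon rings, each with three alternating C=C double bonds; a six-membered saturated ring of five carbons and one N–H nitrogen.
The 5-membered ring with one oxygen has a continuous p-orbital overlap around the ring; 2 ring double bonds (4 π electrons) plus a heteroatom lone pair (2) give 6 π electrons. That satisfies 4n+2 with n=1, so it is aromatic (furan).
The fused 6/6-membered bicyclic is a single π system with 10 sp² atoms and 10 π electrons from ring double bonds. 10 = 4(2)+2, so the system is aromatic and both rings count as aromatic (naphthalene).
The 6-membered ring with one N–H has only sp³ atoms, so it is not fully conjugated — not aromatic (piperidine).
3 of the 4 rings are aromatic. Total: 3.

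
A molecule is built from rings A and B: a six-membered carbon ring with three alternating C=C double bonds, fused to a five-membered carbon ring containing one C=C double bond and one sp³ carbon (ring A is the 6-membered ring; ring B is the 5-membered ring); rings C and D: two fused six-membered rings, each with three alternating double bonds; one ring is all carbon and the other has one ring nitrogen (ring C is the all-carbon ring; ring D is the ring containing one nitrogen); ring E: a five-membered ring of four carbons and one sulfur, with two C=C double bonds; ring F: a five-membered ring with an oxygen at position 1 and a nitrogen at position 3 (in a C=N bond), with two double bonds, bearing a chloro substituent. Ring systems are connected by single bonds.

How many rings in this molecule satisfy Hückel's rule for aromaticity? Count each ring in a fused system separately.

Ring A has a continuous p-orbital overlap around the ring; 3 ring double bonds give 6 π electrons. That satisfies 4n+2 with n=1, so ring A is aromatic (benzene ring).
Ring B has one sp³ carbon, so it is not fully conjugated — not aromatic (cyclopentene ring).
Rings C and D form a fused bicyclic system (with one nitrogen) with 10 sp² atoms and 10 π electrons from ring double bonds. 10 = 4(2)+2, so the system is aromatic and both rings count as aromatic (quinoline).
Ring E has a continuous p-orbital overlap around the ring; 2 ring double bonds (4 π electrons) plus a heteroatom lone pair (2) give 6 π electrons. Since 6 = 4n+2 (n=1), ring E is aromatic (thiophene).
Ring F has a continuous p-orbital overlap around the ring; 2 ring double bonds (4 π electrons) plus a heteroatom lone pair (2) give 6 π electrons. That satisfies 4n+2 with n=1, so ring F is aromatic (oxazole).
Aromatic: A, C, D, E, F. Total: 5.

5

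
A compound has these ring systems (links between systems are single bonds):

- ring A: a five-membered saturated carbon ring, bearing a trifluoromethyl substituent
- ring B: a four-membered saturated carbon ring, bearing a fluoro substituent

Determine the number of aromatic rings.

0

Ring A has only sp³ atoms, so it is not fully conjugated — not aromatic (cyclopentane).
Ring B has only sp³ atoms, so it is not fully conjugated — not aromatic (cyclobutane).
No ring is aromatic. Total: 0.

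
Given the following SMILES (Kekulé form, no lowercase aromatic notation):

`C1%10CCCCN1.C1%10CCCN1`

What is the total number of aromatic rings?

0

The SMILES encodes a six-membered saturated ring of five carbons and one N–H nitrogen; a five-membered saturated ring of four carbons and one N–H nitrogen.
The 6-membered ring with one N–H has only sp³ atoms, so it is not fully conjugated — not aromatic (piperidine).
The 5-membered ring with one N–H has only sp³ atoms, so it is not fully conjugated — not aromatic (pyrrolidine).
None of the rings are aromatic. Total: 0.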